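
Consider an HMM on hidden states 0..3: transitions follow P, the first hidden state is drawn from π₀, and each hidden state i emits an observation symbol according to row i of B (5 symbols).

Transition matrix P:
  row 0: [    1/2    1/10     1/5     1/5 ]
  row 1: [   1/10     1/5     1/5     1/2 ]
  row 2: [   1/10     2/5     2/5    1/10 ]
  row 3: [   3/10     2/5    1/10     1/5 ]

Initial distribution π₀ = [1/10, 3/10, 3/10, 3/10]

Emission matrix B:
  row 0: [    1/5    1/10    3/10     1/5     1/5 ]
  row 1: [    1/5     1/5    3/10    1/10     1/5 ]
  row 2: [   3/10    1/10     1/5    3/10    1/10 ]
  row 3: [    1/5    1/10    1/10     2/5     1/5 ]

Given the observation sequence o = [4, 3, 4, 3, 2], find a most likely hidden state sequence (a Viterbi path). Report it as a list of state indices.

path = [1, 3, 1, 3, 1]

t=0: δ = [2.000e-02, 6.000e-02, 3.000e-02, 6.000e-02]  (obs o_0=4)
t=1: δ = [3.600e-03, 2.400e-03, 3.600e-03, 1.200e-02]  ψ = [3, 3, 1, 1]  (obs o_1=3)
t=2: δ = [7.200e-04, 9.600e-04, 1.440e-04, 4.800e-04]  ψ = [3, 3, 2, 3]  (obs o_2=4)
t=3: δ = [7.200e-05, 1.920e-05, 5.760e-05, 1.920e-04]  ψ = [0, 1, 1, 1]  (obs o_3=3)
t=4: δ = [1.728e-05, 2.304e-05, 4.608e-06, 3.840e-06]  ψ = [3, 3, 2, 3]  (obs o_4=2)
backtrack: best end state = 1; path = [1, 3, 1, 3, 1]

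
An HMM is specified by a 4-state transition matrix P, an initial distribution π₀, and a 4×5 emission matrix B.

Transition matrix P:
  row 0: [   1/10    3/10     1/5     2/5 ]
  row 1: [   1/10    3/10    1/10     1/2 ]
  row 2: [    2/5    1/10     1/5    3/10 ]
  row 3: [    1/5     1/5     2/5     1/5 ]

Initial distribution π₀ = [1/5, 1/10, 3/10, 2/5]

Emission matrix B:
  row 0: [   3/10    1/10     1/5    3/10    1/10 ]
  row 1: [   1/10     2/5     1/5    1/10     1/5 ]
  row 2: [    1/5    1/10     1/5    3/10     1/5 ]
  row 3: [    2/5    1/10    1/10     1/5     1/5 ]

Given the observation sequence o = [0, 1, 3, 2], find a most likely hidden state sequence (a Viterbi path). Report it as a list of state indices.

t=0: δ = [6.000e-02, 1.000e-02, 6.000e-02, 1.600e-01]  (obs o_0=0)
t=1: δ = [3.200e-03, 1.280e-02, 6.400e-03, 3.200e-03]  ψ = [3, 3, 3, 3]  (obs o_1=1)
t=2: δ = [7.680e-04, 3.840e-04, 3.840e-04, 1.280e-03]  ψ = [2, 1, 1, 1]  (obs o_2=3)
t=3: δ = [5.120e-05, 5.120e-05, 1.024e-04, 3.072e-05]  ψ = [3, 3, 3, 0]  (obs o_3=2)
backtrack: best end state = 2; path = [3, 1, 3, 2]

path = [3, 1, 3, 2]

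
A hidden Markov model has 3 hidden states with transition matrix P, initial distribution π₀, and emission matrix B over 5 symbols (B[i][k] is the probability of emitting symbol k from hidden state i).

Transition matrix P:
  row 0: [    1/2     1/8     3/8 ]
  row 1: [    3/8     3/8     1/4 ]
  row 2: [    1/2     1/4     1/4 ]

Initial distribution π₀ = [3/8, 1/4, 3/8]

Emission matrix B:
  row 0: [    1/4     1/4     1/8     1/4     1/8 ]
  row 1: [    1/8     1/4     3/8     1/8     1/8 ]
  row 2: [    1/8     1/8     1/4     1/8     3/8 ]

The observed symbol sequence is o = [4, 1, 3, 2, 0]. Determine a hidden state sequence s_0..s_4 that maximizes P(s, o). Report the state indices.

t=0: δ = [4.688e-02, 3.125e-02, 1.406e-01]  (obs o_0=4)
t=1: δ = [1.758e-02, 8.789e-03, 4.395e-03]  ψ = [2, 2, 2]  (obs o_1=1)
t=2: δ = [2.197e-03, 4.120e-04, 8.240e-04]  ψ = [0, 1, 0]  (obs o_2=3)
t=3: δ = [1.373e-04, 1.030e-04, 2.060e-04]  ψ = [0, 0, 0]  (obs o_3=2)
t=4: δ = [2.575e-05, 6.437e-06, 6.437e-06]  ψ = [2, 2, 0]  (obs o_4=0)
backtrack: best end state = 0; path = [2, 0, 0, 2, 0]

path = [2, 0, 0, 2, 0]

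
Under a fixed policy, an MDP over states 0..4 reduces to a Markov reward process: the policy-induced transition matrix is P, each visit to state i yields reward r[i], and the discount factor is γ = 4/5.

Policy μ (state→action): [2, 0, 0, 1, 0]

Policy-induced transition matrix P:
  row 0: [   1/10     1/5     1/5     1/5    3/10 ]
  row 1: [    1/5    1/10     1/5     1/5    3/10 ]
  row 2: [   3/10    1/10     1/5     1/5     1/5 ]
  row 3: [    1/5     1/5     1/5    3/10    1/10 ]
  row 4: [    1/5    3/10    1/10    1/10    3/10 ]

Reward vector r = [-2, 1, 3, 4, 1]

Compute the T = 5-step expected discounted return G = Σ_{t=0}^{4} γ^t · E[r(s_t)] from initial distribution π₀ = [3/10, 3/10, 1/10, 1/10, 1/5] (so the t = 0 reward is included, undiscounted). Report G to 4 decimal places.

t=0: π = [0.3000, 0.3000, 0.1000, 0.1000, 0.2000], E[r] = 0.6000, γ^t·E[r] = 0.600000, running G = 0.600000
t=1: π = [0.1800, 0.1800, 0.1800, 0.1900, 0.2700], E[r] = 1.3900, γ^t·E[r] = 1.112000, running G = 1.712000
t=2: π = [0.2000, 0.1910, 0.1730, 0.1920, 0.2440], E[r] = 1.3220, γ^t·E[r] = 0.846080, running G = 2.558080
t=3: π = [0.1973, 0.1880, 0.1756, 0.1948, 0.2443], E[r] = 1.3437, γ^t·E[r] = 0.687974, running G = 3.246054
t=4: π = [0.1978, 0.1881, 0.1756, 0.1951, 0.2435], E[r] = 1.3428, γ^t·E[r] = 0.550011, running G = 3.796065

G = 3.7961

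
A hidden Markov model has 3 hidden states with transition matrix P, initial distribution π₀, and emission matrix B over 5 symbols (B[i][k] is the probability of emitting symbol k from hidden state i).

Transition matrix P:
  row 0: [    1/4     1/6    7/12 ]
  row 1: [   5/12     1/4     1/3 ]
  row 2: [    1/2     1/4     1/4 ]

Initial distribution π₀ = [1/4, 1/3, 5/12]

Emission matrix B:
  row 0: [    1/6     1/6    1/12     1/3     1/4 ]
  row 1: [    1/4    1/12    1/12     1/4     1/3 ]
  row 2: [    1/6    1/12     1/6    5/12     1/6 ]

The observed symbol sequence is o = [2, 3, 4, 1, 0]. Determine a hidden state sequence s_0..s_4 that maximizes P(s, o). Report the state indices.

path = [2, 0, 2, 0, 2]

t=0: δ = [2.083e-02, 2.778e-02, 6.944e-02]  (obs o_0=2)
t=1: δ = [1.157e-02, 4.340e-03, 7.234e-03]  ψ = [2, 2, 2]  (obs o_1=3)
t=2: δ = [9.042e-04, 6.430e-04, 1.125e-03]  ψ = [2, 0, 0]  (obs o_2=4)
t=3: δ = [9.377e-05, 2.344e-05, 4.396e-05]  ψ = [2, 2, 0]  (obs o_3=1)
t=4: δ = [3.907e-06, 3.907e-06, 9.117e-06]  ψ = [0, 0, 0]  (obs o_4=0)
backtrack: best end state = 2; path = [2, 0, 2, 0, 2]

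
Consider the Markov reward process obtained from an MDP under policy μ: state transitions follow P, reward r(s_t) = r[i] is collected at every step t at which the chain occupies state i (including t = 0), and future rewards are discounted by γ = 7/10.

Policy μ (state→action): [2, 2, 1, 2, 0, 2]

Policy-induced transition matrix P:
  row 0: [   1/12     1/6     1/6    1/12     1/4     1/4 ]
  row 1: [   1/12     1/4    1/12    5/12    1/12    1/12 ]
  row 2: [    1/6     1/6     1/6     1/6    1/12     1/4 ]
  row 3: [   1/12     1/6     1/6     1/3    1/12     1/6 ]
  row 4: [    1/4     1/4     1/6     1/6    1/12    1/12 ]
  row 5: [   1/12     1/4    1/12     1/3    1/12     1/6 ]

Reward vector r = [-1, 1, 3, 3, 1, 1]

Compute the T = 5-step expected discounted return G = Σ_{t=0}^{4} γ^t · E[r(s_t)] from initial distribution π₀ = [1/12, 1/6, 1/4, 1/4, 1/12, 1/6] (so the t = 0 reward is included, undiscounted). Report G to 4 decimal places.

t=0: π = [0.0833, 0.1667, 0.2500, 0.2500, 0.0833, 0.1667], E[r] = 1.8333, γ^t·E[r] = 1.833333, running G = 1.833333
t=1: π = [0.1181, 0.2014, 0.1389, 0.2708, 0.0972, 0.1736], E[r] = 1.5833, γ^t·E[r] = 1.108333, running G = 2.941667
t=2: π = [0.1111, 0.2060, 0.1354, 0.2813, 0.1030, 0.1632], E[r] = 1.6111, γ^t·E[r] = 0.789444, running G = 3.731111
t=3: π = [0.1118, 0.2060, 0.1359, 0.2830, 0.1019, 0.1615], E[r] = 1.6142, γ^t·E[r] = 0.553670, running G = 4.284781
t=4: π = [0.1116, 0.2058, 0.1360, 0.2829, 0.1020, 0.1617], E[r] = 1.6147, γ^t·E[r] = 0.387685, running G = 4.672465

G = 4.6725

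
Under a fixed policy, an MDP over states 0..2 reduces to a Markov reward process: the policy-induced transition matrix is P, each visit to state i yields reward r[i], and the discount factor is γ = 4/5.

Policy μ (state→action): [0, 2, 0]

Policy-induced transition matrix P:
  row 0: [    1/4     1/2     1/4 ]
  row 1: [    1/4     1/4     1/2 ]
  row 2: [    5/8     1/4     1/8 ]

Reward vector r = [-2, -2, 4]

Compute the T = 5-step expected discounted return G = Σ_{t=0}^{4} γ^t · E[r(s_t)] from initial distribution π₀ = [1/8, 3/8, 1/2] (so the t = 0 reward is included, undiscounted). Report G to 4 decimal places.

G = 0.3855

t=0: π = [0.1250, 0.3750, 0.5000], E[r] = 1.0000, γ^t·E[r] = 1.000000, running G = 1.000000
t=1: π = [0.4375, 0.2813, 0.2813], E[r] = -0.3125, γ^t·E[r] = -0.250000, running G = 0.750000
t=2: π = [0.3555, 0.3594, 0.2852], E[r] = -0.2891, γ^t·E[r] = -0.185000, running G = 0.565000
t=3: π = [0.3569, 0.3389, 0.3042], E[r] = -0.1748, γ^t·E[r] = -0.089500, running G = 0.475500
t=4: π = [0.3641, 0.3392, 0.2967], E[r] = -0.2198, γ^t·E[r] = -0.090050, running G = 0.385450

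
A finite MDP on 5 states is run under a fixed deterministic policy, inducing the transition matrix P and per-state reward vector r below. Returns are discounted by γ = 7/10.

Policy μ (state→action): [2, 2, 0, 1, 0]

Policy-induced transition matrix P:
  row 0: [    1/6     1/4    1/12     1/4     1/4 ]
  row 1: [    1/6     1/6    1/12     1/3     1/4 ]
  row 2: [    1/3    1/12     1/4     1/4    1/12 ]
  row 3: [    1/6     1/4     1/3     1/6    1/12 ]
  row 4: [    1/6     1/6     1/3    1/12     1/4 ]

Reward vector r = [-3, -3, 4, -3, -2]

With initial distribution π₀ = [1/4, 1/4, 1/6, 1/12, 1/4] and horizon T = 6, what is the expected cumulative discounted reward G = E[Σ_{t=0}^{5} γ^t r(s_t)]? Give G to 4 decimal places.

G = -4.1710

t=0: π = [0.2500, 0.2500, 0.1667, 0.0833, 0.2500], E[r] = -1.5833, γ^t·E[r] = -1.583333, running G = -1.583333
t=1: π = [0.1944, 0.1806, 0.1944, 0.2222, 0.2083], E[r] = -1.4306, γ^t·E[r] = -1.001389, running G = -2.584722
t=2: π = [0.1991, 0.1852, 0.2234, 0.2118, 0.1806], E[r] = -1.2558, γ^t·E[r] = -0.615336, running G = -3.200058
t=3: π = [0.2039, 0.1823, 0.2187, 0.2177, 0.1775], E[r] = -1.2920, γ^t·E[r] = -0.443141, running G = -3.643199
t=4: π = [0.2031, 0.1836, 0.2186, 0.2175, 0.1773], E[r] = -1.2928, γ^t·E[r] = -0.310394, running G = -3.953592
t=5: π = [0.2031, 0.1835, 0.2184, 0.2176, 0.1773], E[r] = -1.2935, γ^t·E[r] = -0.217405, running G = -4.170997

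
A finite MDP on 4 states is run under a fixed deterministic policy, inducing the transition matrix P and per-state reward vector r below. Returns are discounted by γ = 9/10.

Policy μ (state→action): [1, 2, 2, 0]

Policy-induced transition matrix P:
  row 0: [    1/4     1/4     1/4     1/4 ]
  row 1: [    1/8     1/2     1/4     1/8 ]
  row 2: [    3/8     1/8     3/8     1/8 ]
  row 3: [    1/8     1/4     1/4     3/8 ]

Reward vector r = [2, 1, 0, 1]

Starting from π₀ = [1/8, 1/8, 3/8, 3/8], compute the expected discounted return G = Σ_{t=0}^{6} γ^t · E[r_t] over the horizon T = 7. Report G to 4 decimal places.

G = 4.7104

t=0: π = [0.1250, 0.1250, 0.3750, 0.3750], E[r] = 0.7500, γ^t·E[r] = 0.750000, running G = 0.750000
t=1: π = [0.2344, 0.2344, 0.2969, 0.2344], E[r] = 0.9375, γ^t·E[r] = 0.843750, running G = 1.593750
t=2: π = [0.2285, 0.2715, 0.2871, 0.2129], E[r] = 0.9414, γ^t·E[r] = 0.762539, running G = 2.356289
t=3: π = [0.2253, 0.2820, 0.2859, 0.2068], E[r] = 0.9395, γ^t·E[r] = 0.684861, running G = 3.041150
t=4: π = [0.2246, 0.2848, 0.2857, 0.2049], E[r] = 0.9389, γ^t·E[r] = 0.616015, running G = 3.657165
t=5: π = [0.2245, 0.2855, 0.2857, 0.2043], E[r] = 0.9388, γ^t·E[r] = 0.554350, running G = 4.211515
t=6: π = [0.2245, 0.2857, 0.2857, 0.2041], E[r] = 0.9388, γ^t·E[r] = 0.498906, running G = 4.710421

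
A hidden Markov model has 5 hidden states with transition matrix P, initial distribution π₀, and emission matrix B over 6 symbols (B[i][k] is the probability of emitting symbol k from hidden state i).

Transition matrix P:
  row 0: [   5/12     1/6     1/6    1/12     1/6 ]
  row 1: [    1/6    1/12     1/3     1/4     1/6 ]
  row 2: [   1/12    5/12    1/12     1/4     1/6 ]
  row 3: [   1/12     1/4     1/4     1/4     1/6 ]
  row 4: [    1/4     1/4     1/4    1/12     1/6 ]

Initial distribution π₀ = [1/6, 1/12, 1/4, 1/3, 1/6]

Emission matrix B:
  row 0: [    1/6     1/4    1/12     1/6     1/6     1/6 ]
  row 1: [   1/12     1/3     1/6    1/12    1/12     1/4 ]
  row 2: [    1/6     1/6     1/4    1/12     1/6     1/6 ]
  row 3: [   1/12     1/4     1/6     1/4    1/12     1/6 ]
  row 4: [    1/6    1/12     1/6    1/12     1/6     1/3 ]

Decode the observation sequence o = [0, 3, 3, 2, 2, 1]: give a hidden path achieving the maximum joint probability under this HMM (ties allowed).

t=0: δ = [2.778e-02, 6.944e-03, 4.167e-02, 2.778e-02, 2.778e-02]  (obs o_0=0)
t=1: δ = [1.929e-03, 1.447e-03, 5.787e-04, 2.604e-03, 5.787e-04]  ψ = [0, 2, 3, 2, 2]  (obs o_1=3)
t=2: δ = [1.340e-04, 5.425e-05, 5.425e-05, 1.628e-04, 3.617e-05]  ψ = [0, 3, 3, 3, 3]  (obs o_2=3)
t=3: δ = [4.651e-06, 6.782e-06, 1.017e-05, 6.782e-06, 4.521e-06]  ψ = [0, 3, 3, 3, 3]  (obs o_3=2)
t=4: δ = [1.615e-07, 7.064e-07, 5.651e-07, 4.239e-07, 2.826e-07]  ψ = [0, 2, 1, 2, 2]  (obs o_4=2)
t=5: δ = [2.943e-08, 7.849e-08, 3.925e-08, 4.415e-08, 9.811e-09]  ψ = [1, 2, 1, 1, 1]  (obs o_5=1)
backtrack: best end state = 1; path = [2, 3, 3, 1, 2, 1]

path = [2, 3, 3, 1, 2, 1]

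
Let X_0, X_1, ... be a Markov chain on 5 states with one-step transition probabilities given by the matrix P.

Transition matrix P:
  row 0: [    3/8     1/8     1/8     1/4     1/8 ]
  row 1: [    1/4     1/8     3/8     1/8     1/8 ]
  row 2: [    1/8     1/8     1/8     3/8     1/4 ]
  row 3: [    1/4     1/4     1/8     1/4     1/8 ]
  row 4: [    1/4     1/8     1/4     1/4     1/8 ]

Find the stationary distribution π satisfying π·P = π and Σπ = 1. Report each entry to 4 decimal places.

π = [0.2596, 0.1567, 0.1826, 0.2532, 0.1478]

Balance equations π_j = Σ_i π_i·P[i][j]:
  π_0 = 3/8·π_0 + 1/4·π_1 + 1/8·π_2 + 1/4·π_3 + 1/4·π_4
  π_1 = 1/8·π_0 + 1/8·π_1 + 1/8·π_2 + 1/4·π_3 + 1/8·π_4
  π_2 = 1/8·π_0 + 3/8·π_1 + 1/8·π_2 + 1/8·π_3 + 1/4·π_4
  π_3 = 1/4·π_0 + 1/8·π_1 + 3/8·π_2 + 1/4·π_3 + 1/4·π_4
  normalize: π_0 + π_1 + π_2 + π_3 + π_4 = 1
Solving the linear system gives exactly π = [1059/4079, 639/4079, 745/4079, 1033/4079, 603/4079].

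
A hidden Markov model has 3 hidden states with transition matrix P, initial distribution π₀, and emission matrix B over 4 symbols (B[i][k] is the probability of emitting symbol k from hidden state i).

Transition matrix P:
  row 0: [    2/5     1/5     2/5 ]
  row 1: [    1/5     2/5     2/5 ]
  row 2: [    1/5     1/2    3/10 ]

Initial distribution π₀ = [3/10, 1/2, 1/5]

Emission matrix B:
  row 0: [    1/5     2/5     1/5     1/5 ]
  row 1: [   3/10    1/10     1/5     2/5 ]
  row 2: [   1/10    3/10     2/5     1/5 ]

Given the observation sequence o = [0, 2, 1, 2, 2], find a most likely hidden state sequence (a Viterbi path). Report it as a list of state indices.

t=0: δ = [6.000e-02, 1.500e-01, 2.000e-02]  (obs o_0=0)
t=1: δ = [6.000e-03, 1.200e-02, 2.400e-02]  ψ = [1, 1, 1]  (obs o_1=2)
t=2: δ = [1.920e-03, 1.200e-03, 2.160e-03]  ψ = [2, 2, 2]  (obs o_2=1)
t=3: δ = [1.536e-04, 2.160e-04, 3.072e-04]  ψ = [0, 2, 0]  (obs o_3=2)
t=4: δ = [1.229e-05, 3.072e-05, 3.686e-05]  ψ = [0, 2, 2]  (obs o_4=2)
backtrack: best end state = 2; path = [1, 2, 0, 2, 2]

path = [1, 2, 0, 2, 2]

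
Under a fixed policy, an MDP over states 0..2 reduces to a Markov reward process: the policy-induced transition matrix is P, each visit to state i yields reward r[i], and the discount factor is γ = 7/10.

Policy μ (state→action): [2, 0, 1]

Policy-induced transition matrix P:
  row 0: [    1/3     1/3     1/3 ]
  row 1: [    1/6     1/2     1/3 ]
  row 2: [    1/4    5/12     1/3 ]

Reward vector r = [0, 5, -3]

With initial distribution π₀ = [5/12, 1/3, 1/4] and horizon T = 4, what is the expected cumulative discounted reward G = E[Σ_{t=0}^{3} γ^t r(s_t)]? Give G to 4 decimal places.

G = 2.6118

t=0: π = [0.4167, 0.3333, 0.2500], E[r] = 0.9167, γ^t·E[r] = 0.916667, running G = 0.916667
t=1: π = [0.2569, 0.4097, 0.3333], E[r] = 1.0486, γ^t·E[r] = 0.734028, running G = 1.650694
t=2: π = [0.2373, 0.4294, 0.3333], E[r] = 1.1470, γ^t·E[r] = 0.562025, running G = 2.212720
t=3: π = [0.2340, 0.4327, 0.3333], E[r] = 1.1634, γ^t·E[r] = 0.399042, running G = 2.611762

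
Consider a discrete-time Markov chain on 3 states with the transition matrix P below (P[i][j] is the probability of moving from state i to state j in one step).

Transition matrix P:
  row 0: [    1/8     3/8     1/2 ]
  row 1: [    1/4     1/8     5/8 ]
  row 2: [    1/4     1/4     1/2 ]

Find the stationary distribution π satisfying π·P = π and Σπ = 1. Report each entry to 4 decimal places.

π = [0.2222, 0.2469, 0.5309]

Balance equations π_j = Σ_i π_i·P[i][j]:
  π_0 = 1/8·π_0 + 1/4·π_1 + 1/4·π_2
  π_1 = 3/8·π_0 + 1/8·π_1 + 1/4·π_2
  normalize: π_0 + π_1 + π_2 = 1
Solving the linear system gives exactly π = [2/9, 20/81, 43/81].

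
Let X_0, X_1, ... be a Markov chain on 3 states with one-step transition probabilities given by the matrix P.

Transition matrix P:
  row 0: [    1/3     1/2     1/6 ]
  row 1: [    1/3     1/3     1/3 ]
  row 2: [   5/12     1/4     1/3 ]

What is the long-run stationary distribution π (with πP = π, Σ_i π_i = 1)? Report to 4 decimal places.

Balance equations π_j = Σ_i π_i·P[i][j]:
  π_0 = 1/3·π_0 + 1/3·π_1 + 5/12·π_2
  π_1 = 1/2·π_0 + 1/3·π_1 + 1/4·π_2
  normalize: π_0 + π_1 + π_2 = 1
Solving the linear system gives exactly π = [26/73, 27/73, 20/73].

π = [0.3562, 0.3699, 0.2740]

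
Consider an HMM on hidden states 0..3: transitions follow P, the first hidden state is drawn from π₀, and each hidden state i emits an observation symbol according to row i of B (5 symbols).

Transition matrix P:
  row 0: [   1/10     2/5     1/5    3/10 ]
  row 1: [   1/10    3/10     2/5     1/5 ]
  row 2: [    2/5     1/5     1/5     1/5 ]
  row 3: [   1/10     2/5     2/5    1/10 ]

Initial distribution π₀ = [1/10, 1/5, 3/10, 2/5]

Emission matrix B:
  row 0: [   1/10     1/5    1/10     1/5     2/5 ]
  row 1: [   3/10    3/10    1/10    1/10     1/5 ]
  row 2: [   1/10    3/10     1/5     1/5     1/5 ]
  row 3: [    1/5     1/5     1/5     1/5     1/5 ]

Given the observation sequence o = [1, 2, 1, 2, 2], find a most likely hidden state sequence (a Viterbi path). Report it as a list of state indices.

path = [3, 2, 0, 3, 2]

t=0: δ = [2.000e-02, 6.000e-02, 9.000e-02, 8.000e-02]  (obs o_0=1)
t=1: δ = [3.600e-03, 3.200e-03, 6.400e-03, 3.600e-03]  ψ = [2, 3, 3, 2]  (obs o_1=2)
t=2: δ = [5.120e-04, 4.320e-04, 4.320e-04, 2.560e-04]  ψ = [2, 0, 3, 2]  (obs o_2=1)
t=3: δ = [1.728e-05, 2.048e-05, 3.456e-05, 3.072e-05]  ψ = [2, 0, 1, 0]  (obs o_3=2)
t=4: δ = [1.382e-06, 1.229e-06, 2.458e-06, 1.382e-06]  ψ = [2, 3, 3, 2]  (obs o_4=2)
backtrack: best end state = 2; path = [3, 2, 0, 3, 2]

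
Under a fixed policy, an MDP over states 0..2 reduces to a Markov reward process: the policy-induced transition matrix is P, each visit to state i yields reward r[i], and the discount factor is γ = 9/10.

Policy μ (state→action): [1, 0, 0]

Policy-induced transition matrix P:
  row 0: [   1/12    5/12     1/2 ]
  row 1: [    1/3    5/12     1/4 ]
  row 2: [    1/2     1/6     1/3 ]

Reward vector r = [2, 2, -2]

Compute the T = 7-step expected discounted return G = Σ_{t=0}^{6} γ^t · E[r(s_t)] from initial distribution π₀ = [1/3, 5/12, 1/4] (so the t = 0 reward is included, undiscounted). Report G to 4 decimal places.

G = 3.4212

t=0: π = [0.3333, 0.4167, 0.2500], E[r] = 1.0000, γ^t·E[r] = 1.000000, running G = 1.000000
t=1: π = [0.2917, 0.3542, 0.3542], E[r] = 0.5833, γ^t·E[r] = 0.525000, running G = 1.525000
t=2: π = [0.3194, 0.3281, 0.3524], E[r] = 0.5903, γ^t·E[r] = 0.478125, running G = 2.003125
t=3: π = [0.3122, 0.3286, 0.3592], E[r] = 0.5631, γ^t·E[r] = 0.410484, running G = 2.413609
t=4: π = [0.3152, 0.3269, 0.3580], E[r] = 0.5680, γ^t·E[r] = 0.372695, running G = 2.786304
t=5: π = [0.3142, 0.3272, 0.3586], E[r] = 0.5655, γ^t·E[r] = 0.333933, running G = 3.120237
t=6: π = [0.3146, 0.3270, 0.3584], E[r] = 0.5662, γ^t·E[r] = 0.300928, running G = 3.421165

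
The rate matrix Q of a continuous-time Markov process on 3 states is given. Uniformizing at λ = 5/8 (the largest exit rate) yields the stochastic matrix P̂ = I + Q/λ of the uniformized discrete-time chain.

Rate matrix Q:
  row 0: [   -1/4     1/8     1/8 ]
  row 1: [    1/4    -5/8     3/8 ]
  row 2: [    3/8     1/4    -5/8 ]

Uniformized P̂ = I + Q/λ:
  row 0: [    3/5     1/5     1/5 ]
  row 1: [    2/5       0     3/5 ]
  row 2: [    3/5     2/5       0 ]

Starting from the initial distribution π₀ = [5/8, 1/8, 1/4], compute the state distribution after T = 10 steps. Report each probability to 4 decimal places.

π = [0.5588, 0.2059, 0.2353]

t=0: π = [0.6250, 0.1250, 0.2500]
t=1: π = [0.5750, 0.2250, 0.2000]
t=2: π = [0.5550, 0.1950, 0.2500]
t=3: π = [0.5610, 0.2110, 0.2280]
t=4: π = [0.5578, 0.2034, 0.2388]
t=5: π = [0.5593, 0.2071, 0.2336]
t=6: π = [0.5586, 0.2053, 0.2361]
t=7: π = [0.5589, 0.2062, 0.2349]
t=8: π = [0.5588, 0.2057, 0.2355]
t=9: π = [0.5589, 0.2059, 0.2352]
t=10: π = [0.5588, 0.2059, 0.2353]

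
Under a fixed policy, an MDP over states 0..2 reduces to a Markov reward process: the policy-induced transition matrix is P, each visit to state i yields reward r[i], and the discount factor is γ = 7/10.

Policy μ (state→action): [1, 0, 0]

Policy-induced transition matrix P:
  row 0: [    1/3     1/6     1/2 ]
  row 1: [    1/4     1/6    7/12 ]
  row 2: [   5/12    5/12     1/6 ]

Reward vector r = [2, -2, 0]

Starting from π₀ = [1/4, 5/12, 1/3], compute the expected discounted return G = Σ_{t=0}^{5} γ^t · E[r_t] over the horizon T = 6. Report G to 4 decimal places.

G = -0.0327

t=0: π = [0.2500, 0.4167, 0.3333], E[r] = -0.3333, γ^t·E[r] = -0.333333, running G = -0.333333
t=1: π = [0.3264, 0.2500, 0.4236], E[r] = 0.1528, γ^t·E[r] = 0.106944, running G = -0.226389
t=2: π = [0.3478, 0.2726, 0.3796], E[r] = 0.1505, γ^t·E[r] = 0.073727, running G = -0.152662
t=3: π = [0.3423, 0.2616, 0.3962], E[r] = 0.1614, γ^t·E[r] = 0.055347, running G = -0.097315
t=4: π = [0.3445, 0.2657, 0.3897], E[r] = 0.1577, γ^t·E[r] = 0.037859, running G = -0.059456
t=5: π = [0.3437, 0.2641, 0.3922], E[r] = 0.1591, γ^t·E[r] = 0.026746, running G = -0.032710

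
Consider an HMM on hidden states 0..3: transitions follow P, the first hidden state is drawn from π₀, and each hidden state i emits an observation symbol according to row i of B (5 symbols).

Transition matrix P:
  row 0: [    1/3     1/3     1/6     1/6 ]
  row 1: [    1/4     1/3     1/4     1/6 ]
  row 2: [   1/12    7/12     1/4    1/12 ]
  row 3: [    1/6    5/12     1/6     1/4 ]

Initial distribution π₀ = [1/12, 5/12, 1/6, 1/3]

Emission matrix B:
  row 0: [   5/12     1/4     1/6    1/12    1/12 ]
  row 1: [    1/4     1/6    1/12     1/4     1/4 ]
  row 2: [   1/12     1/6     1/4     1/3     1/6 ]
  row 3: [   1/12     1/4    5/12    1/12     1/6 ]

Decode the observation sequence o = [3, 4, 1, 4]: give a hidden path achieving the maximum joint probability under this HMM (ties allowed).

path = [1, 1, 2, 1]

t=0: δ = [6.944e-03, 1.042e-01, 5.556e-02, 2.778e-02]  (obs o_0=3)
t=1: δ = [2.170e-03, 8.681e-03, 4.340e-03, 2.894e-03]  ψ = [1, 1, 1, 1]  (obs o_1=4)
t=2: δ = [5.425e-04, 4.823e-04, 3.617e-04, 3.617e-04]  ψ = [1, 1, 1, 1]  (obs o_2=1)
t=3: δ = [1.507e-05, 5.275e-05, 2.009e-05, 1.507e-05]  ψ = [0, 2, 1, 0]  (obs o_3=4)
backtrack: best end state = 1; path = [1, 1, 2, 1]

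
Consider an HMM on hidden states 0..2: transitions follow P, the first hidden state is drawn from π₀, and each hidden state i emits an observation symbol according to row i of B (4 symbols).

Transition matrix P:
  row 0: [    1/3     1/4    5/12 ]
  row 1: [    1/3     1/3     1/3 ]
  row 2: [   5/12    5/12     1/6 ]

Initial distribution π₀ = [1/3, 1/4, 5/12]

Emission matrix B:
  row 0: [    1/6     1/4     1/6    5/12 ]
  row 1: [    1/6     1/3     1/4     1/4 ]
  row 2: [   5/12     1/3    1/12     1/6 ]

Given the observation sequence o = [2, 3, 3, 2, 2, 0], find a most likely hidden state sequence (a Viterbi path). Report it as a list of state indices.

path = [1, 0, 0, 1, 1, 2]

t=0: δ = [5.556e-02, 6.250e-02, 3.472e-02]  (obs o_0=2)
t=1: δ = [8.681e-03, 5.208e-03, 3.858e-03]  ψ = [1, 1, 0]  (obs o_1=3)
t=2: δ = [1.206e-03, 5.425e-04, 6.028e-04]  ψ = [0, 0, 0]  (obs o_2=3)
t=3: δ = [6.698e-05, 7.535e-05, 4.186e-05]  ψ = [0, 0, 0]  (obs o_3=2)
t=4: δ = [4.186e-06, 6.279e-06, 2.326e-06]  ψ = [1, 1, 0]  (obs o_4=2)
t=5: δ = [3.489e-07, 3.489e-07, 8.721e-07]  ψ = [1, 1, 1]  (obs o_5=0)
backtrack: best end state = 2; path = [1, 0, 0, 1, 1, 2]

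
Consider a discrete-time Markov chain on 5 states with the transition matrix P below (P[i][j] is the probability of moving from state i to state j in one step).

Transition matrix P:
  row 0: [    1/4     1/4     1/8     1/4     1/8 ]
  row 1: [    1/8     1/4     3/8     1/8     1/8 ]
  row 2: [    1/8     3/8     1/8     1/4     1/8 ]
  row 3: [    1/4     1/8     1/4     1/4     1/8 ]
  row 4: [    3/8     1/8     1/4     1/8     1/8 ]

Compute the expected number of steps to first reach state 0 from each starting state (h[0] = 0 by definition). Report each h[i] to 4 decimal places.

h = [0.0000, 5.5892, 5.5105, 4.8020, 4.2017]

First-step conditioning: h[0] = 0; for i ≠ 0, h[i] = 1 + Σ_k P[i][k]·h[k].
  h[1] = 1 + 1/4·h[1] + 3/8·h[2] + 1/8·h[3] + 1/8·h[4]
  h[2] = 1 + 3/8·h[1] + 1/8·h[2] + 1/4·h[3] + 1/8·h[4]
  h[3] = 1 + 1/8·h[1] + 1/4·h[2] + 1/4·h[3] + 1/8·h[4]
  h[4] = 1 + 1/8·h[1] + 1/4·h[2] + 1/8·h[3] + 1/8·h[4]
Solving the 4×4 linear system over states ≠ 0 gives exactly h = [0, 4544/813, 4480/813, 3904/813, 3416/813] (h[0] = 0 is the target).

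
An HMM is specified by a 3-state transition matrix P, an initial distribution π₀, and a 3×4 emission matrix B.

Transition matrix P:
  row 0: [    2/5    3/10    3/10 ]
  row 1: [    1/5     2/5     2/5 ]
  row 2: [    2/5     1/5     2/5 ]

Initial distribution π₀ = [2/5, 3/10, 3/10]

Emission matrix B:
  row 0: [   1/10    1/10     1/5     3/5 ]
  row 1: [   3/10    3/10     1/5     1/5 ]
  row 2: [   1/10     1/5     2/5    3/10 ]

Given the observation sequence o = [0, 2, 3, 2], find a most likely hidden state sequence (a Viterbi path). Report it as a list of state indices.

path = [1, 2, 0, 2]

t=0: δ = [4.000e-02, 9.000e-02, 3.000e-02]  (obs o_0=0)
t=1: δ = [3.600e-03, 7.200e-03, 1.440e-02]  ψ = [1, 1, 1]  (obs o_1=2)
t=2: δ = [3.456e-03, 5.760e-04, 1.728e-03]  ψ = [2, 1, 2]  (obs o_2=3)
t=3: δ = [2.765e-04, 2.074e-04, 4.147e-04]  ψ = [0, 0, 0]  (obs o_3=2)
backtrack: best end state = 2; path = [1, 2, 0, 2]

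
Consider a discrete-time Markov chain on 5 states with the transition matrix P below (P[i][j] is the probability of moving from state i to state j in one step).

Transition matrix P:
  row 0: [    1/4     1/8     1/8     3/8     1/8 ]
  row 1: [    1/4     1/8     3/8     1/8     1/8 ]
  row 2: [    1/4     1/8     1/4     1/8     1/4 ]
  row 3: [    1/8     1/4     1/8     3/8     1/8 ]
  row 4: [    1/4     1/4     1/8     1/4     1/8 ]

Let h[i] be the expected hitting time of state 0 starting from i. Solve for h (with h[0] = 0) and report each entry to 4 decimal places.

First-step conditioning: h[0] = 0; for i ≠ 0, h[i] = 1 + Σ_k P[i][k]·h[k].
  h[1] = 1 + 1/8·h[1] + 3/8·h[2] + 1/8·h[3] + 1/8·h[4]
  h[2] = 1 + 1/8·h[1] + 1/4·h[2] + 1/8·h[3] + 1/4·h[4]
  h[3] = 1 + 1/4·h[1] + 1/8·h[2] + 3/8·h[3] + 1/8·h[4]
  h[4] = 1 + 1/4·h[1] + 1/8·h[2] + 1/4·h[3] + 1/8·h[4]
Solving the 4×4 linear system over states ≠ 0 gives exactly h = [0, 1784/403, 1788/403, 160/31, 140/31] (h[0] = 0 is the target).

h = [0.0000, 4.4268, 4.4367, 5.1613, 4.5161]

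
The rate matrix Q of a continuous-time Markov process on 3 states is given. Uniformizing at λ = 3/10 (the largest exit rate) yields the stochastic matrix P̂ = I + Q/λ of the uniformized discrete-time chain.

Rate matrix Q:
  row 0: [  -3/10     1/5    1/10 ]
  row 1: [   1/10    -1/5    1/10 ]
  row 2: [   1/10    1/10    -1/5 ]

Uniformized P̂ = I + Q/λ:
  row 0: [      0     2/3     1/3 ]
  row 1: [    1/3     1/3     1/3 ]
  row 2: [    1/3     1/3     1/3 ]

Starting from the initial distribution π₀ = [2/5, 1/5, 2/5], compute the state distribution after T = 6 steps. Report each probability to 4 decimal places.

t=0: π = [0.4000, 0.2000, 0.4000]
t=1: π = [0.2000, 0.4667, 0.3333]
t=2: π = [0.2667, 0.4000, 0.3333]
t=3: π = [0.2444, 0.4222, 0.3333]
t=4: π = [0.2519, 0.4148, 0.3333]
t=5: π = [0.2494, 0.4173, 0.3333]
t=6: π = [0.2502, 0.4165, 0.3333]

π = [0.2502, 0.4165, 0.3333]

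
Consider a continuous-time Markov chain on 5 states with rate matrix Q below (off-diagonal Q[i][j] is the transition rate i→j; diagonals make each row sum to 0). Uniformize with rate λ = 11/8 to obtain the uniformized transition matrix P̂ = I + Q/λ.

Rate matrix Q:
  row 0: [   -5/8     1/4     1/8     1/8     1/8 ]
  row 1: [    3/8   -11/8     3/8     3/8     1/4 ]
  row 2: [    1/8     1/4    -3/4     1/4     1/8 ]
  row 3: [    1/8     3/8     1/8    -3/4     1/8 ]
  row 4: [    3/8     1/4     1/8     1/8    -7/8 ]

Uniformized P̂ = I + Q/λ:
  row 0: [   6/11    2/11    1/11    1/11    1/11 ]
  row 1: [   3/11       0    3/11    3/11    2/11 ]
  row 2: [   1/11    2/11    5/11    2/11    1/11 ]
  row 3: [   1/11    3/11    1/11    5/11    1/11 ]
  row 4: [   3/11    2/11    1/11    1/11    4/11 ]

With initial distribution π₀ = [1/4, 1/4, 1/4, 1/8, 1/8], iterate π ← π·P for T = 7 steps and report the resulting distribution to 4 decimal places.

t=0: π = [0.2500, 0.2500, 0.2500, 0.1250, 0.1250]
t=1: π = [0.2727, 0.1477, 0.2273, 0.2045, 0.1477]
t=2: π = [0.2686, 0.1736, 0.2004, 0.2128, 0.1446]
t=3: π = [0.2708, 0.1696, 0.1953, 0.2181, 0.1461]
t=4: π = [0.2714, 0.1708, 0.1928, 0.2188, 0.1462]
t=5: π = [0.2719, 0.1707, 0.1921, 0.2191, 0.1463]
t=6: π = [0.2721, 0.1707, 0.1918, 0.2191, 0.1463]
t=7: π = [0.2722, 0.1707, 0.1917, 0.2190, 0.1463]

π = [0.2722, 0.1707, 0.1917, 0.2190, 0.1463]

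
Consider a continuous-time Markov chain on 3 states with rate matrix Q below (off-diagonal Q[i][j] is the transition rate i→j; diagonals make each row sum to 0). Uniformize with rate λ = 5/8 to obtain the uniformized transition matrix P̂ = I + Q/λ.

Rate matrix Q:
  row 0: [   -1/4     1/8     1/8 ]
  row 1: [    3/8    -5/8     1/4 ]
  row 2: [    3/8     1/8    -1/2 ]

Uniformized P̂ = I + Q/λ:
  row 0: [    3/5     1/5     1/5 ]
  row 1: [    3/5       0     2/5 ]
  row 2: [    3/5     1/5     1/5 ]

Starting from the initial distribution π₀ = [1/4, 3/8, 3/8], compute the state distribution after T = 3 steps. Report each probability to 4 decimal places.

t=0: π = [0.2500, 0.3750, 0.3750]
t=1: π = [0.6000, 0.1250, 0.2750]
t=2: π = [0.6000, 0.1750, 0.2250]
t=3: π = [0.6000, 0.1650, 0.2350]

π = [0.6000, 0.1650, 0.2350]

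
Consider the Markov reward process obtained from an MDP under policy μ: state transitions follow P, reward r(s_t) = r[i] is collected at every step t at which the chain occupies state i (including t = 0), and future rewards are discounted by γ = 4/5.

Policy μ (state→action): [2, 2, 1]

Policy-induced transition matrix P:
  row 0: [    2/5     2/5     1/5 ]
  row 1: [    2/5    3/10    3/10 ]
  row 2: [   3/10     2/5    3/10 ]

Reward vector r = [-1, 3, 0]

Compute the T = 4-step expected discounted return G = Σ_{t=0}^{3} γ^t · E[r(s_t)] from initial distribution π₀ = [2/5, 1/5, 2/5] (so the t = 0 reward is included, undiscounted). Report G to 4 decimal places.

t=0: π = [0.4000, 0.2000, 0.4000], E[r] = 0.2000, γ^t·E[r] = 0.200000, running G = 0.200000
t=1: π = [0.3600, 0.3800, 0.2600], E[r] = 0.7800, γ^t·E[r] = 0.624000, running G = 0.824000
t=2: π = [0.3740, 0.3620, 0.2640], E[r] = 0.7120, γ^t·E[r] = 0.455680, running G = 1.279680
t=3: π = [0.3736, 0.3638, 0.2626], E[r] = 0.7178, γ^t·E[r] = 0.367514, running G = 1.647194

G = 1.6472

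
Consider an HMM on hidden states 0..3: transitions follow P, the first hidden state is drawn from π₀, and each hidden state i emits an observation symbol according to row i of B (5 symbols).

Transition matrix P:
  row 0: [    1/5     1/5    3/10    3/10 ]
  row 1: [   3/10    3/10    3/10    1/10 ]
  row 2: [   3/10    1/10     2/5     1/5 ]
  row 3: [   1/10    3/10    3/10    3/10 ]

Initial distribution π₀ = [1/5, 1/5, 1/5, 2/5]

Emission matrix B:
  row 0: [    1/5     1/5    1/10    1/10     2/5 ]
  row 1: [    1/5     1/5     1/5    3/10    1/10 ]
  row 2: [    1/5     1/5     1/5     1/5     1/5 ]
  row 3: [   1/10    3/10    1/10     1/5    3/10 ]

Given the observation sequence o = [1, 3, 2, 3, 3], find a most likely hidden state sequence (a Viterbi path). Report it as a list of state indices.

t=0: δ = [4.000e-02, 4.000e-02, 4.000e-02, 1.200e-01]  (obs o_0=1)
t=1: δ = [1.200e-03, 1.080e-02, 7.200e-03, 7.200e-03]  ψ = [1, 3, 3, 3]  (obs o_1=3)
t=2: δ = [3.240e-04, 6.480e-04, 6.480e-04, 2.160e-04]  ψ = [1, 1, 1, 3]  (obs o_2=2)
t=3: δ = [1.944e-05, 5.832e-05, 5.184e-05, 2.592e-05]  ψ = [1, 1, 2, 2]  (obs o_3=3)
t=4: δ = [1.750e-06, 5.249e-06, 4.147e-06, 2.074e-06]  ψ = [1, 1, 2, 2]  (obs o_4=3)
backtrack: best end state = 1; path = [3, 1, 1, 1, 1]

path = [3, 1, 1, 1, 1]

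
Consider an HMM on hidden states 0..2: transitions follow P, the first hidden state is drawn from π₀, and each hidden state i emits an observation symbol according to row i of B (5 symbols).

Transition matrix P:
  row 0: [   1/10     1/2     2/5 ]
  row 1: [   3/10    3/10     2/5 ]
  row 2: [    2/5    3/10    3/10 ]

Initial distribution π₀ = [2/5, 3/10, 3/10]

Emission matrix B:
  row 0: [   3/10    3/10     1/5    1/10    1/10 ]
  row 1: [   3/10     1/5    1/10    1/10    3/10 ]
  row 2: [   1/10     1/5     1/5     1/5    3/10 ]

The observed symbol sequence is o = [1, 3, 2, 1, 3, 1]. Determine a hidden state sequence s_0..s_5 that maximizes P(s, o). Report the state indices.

t=0: δ = [1.200e-01, 6.000e-02, 6.000e-02]  (obs o_0=1)
t=1: δ = [2.400e-03, 6.000e-03, 9.600e-03]  ψ = [2, 0, 0]  (obs o_1=3)
t=2: δ = [7.680e-04, 2.880e-04, 5.760e-04]  ψ = [2, 2, 2]  (obs o_2=2)
t=3: δ = [6.912e-05, 7.680e-05, 6.144e-05]  ψ = [2, 0, 0]  (obs o_3=1)
t=4: δ = [2.458e-06, 3.456e-06, 6.144e-06]  ψ = [2, 0, 1]  (obs o_4=3)
t=5: δ = [7.373e-07, 3.686e-07, 3.686e-07]  ψ = [2, 2, 2]  (obs o_5=1)
backtrack: best end state = 0; path = [0, 2, 0, 1, 2, 0]

path = [0, 2, 0, 1, 2, 0]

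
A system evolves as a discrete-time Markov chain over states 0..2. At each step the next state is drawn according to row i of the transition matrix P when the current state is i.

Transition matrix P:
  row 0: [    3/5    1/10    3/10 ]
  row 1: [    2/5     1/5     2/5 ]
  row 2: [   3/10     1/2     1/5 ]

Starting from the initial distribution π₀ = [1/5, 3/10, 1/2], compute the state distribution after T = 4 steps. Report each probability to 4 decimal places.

π = [0.4625, 0.2423, 0.2953]

t=0: π = [0.2000, 0.3000, 0.5000]
t=1: π = [0.3900, 0.3300, 0.2800]
t=2: π = [0.4500, 0.2450, 0.3050]
t=3: π = [0.4595, 0.2465, 0.2940]
t=4: π = [0.4625, 0.2423, 0.2953]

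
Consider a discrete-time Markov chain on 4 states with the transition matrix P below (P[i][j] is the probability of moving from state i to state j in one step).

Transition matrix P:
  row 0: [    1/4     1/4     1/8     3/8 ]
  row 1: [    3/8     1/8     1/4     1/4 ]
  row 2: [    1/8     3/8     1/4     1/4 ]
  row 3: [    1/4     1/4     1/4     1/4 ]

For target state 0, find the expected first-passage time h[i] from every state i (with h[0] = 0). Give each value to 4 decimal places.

First-step conditioning: h[0] = 0; for i ≠ 0, h[i] = 1 + Σ_k P[i][k]·h[k].
  h[1] = 1 + 1/8·h[1] + 1/4·h[2] + 1/4·h[3]
  h[2] = 1 + 3/8·h[1] + 1/4·h[2] + 1/4·h[3]
  h[3] = 1 + 1/4·h[1] + 1/4·h[2] + 1/4·h[3]
Solving the 3×3 linear system over states ≠ 0 gives exactly h = [0, 32/9, 40/9, 4] (h[0] = 0 is the target).

h = [0.0000, 3.5556, 4.4444, 4.0000]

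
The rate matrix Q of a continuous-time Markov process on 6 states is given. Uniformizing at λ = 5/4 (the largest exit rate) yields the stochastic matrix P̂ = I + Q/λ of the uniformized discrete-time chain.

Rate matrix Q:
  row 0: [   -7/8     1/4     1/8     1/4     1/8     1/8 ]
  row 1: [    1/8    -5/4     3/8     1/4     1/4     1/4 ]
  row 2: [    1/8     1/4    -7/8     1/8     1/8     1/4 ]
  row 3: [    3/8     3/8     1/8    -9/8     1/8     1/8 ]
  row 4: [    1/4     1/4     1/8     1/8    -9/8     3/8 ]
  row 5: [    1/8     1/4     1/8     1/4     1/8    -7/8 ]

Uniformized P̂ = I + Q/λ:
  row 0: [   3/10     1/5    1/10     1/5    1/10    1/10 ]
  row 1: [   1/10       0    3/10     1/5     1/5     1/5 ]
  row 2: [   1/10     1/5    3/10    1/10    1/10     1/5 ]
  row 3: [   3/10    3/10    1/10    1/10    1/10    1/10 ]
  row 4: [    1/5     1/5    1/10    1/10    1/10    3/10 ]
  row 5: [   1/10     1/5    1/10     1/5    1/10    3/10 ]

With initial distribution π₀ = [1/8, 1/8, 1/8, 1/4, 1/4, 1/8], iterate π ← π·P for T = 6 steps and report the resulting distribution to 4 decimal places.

π = [0.1787, 0.1796, 0.1699, 0.1557, 0.1180, 0.1982]

t=0: π = [0.1250, 0.1250, 0.1250, 0.2500, 0.2500, 0.1250]
t=1: π = [0.2000, 0.2000, 0.1500, 0.1375, 0.1125, 0.2000]
t=2: π = [0.1788, 0.1738, 0.1700, 0.1600, 0.1200, 0.1975]
t=3: π = [0.1798, 0.1813, 0.1688, 0.1550, 0.1174, 0.1979]
t=4: π = [0.1787, 0.1793, 0.1700, 0.1559, 0.1181, 0.1981]
t=5: π = [0.1787, 0.1797, 0.1699, 0.1556, 0.1179, 0.1982]
t=6: π = [0.1787, 0.1796, 0.1699, 0.1557, 0.1180, 0.1982]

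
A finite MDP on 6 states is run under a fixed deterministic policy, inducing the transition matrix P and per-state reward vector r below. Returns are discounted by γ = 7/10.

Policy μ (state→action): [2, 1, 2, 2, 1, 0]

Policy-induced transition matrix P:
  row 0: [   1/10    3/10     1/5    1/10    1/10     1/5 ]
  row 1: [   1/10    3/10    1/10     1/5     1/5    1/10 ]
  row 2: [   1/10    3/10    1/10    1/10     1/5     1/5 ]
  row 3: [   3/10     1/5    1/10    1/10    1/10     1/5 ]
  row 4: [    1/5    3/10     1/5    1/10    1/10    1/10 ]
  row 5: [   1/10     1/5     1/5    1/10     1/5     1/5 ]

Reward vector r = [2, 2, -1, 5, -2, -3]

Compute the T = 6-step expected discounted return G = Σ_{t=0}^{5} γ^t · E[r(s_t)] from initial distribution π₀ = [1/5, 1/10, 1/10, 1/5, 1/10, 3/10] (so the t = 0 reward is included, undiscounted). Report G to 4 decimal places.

t=0: π = [0.2000, 0.1000, 0.1000, 0.2000, 0.1000, 0.3000], E[r] = 0.4000, γ^t·E[r] = 0.400000, running G = 0.400000
t=1: π = [0.1500, 0.2500, 0.1600, 0.1100, 0.1500, 0.1800], E[r] = 0.3500, γ^t·E[r] = 0.245000, running G = 0.645000
t=2: π = [0.1370, 0.2710, 0.1480, 0.1250, 0.1590, 0.1600], E[r] = 0.4950, γ^t·E[r] = 0.242550, running G = 0.887550
t=3: π = [0.1409, 0.2715, 0.1456, 0.1271, 0.1579, 0.1570], E[r] = 0.5279, γ^t·E[r] = 0.181070, running G = 1.068620
t=4: π = [0.1412, 0.2716, 0.1456, 0.1272, 0.1574, 0.1571], E[r] = 0.5298, γ^t·E[r] = 0.127198, running G = 1.195817
t=5: π = [0.1412, 0.2716, 0.1456, 0.1272, 0.1574, 0.1571], E[r] = 0.5296, γ^t·E[r] = 0.089007, running G = 1.284824

G = 1.2848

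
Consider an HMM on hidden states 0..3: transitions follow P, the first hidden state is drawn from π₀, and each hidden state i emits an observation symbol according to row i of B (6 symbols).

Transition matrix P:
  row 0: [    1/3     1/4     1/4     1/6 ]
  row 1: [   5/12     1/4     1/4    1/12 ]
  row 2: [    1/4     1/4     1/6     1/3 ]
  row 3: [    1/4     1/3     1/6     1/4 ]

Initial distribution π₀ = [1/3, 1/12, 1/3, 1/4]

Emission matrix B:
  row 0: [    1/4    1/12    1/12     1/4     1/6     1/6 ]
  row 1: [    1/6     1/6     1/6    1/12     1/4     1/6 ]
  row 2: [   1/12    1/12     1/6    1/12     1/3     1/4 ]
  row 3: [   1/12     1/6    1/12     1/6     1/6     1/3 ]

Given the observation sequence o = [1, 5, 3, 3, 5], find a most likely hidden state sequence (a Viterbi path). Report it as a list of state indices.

t=0: δ = [2.778e-02, 1.389e-02, 2.778e-02, 4.167e-02]  (obs o_0=1)
t=1: δ = [1.736e-03, 2.315e-03, 1.736e-03, 3.472e-03]  ψ = [3, 3, 0, 3]  (obs o_1=5)
t=2: δ = [2.411e-04, 9.645e-05, 4.823e-05, 1.447e-04]  ψ = [1, 3, 1, 3]  (obs o_2=3)
t=3: δ = [2.009e-05, 5.023e-06, 5.023e-06, 6.698e-06]  ψ = [0, 0, 0, 0]  (obs o_3=3)
t=4: δ = [1.116e-06, 8.372e-07, 1.256e-06, 1.116e-06]  ψ = [0, 0, 0, 0]  (obs o_4=5)
backtrack: best end state = 2; path = [3, 1, 0, 0, 2]

path = [3, 1, 0, 0, 2]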